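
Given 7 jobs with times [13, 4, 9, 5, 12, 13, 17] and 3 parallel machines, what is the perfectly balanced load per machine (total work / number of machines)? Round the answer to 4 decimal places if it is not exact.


Total processing time = 13 + 4 + 9 + 5 + 12 + 13 + 17 = 73
Number of machines = 3
Ideal balanced load = 73 / 3 = 24.3333

24.3333


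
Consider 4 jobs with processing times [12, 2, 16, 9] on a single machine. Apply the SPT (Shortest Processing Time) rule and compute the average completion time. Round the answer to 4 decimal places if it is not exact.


Sort jobs by processing time (SPT order): [2, 9, 12, 16]
Compute completion times sequentially:
  Job 1: processing = 2, completes at 2
  Job 2: processing = 9, completes at 11
  Job 3: processing = 12, completes at 23
  Job 4: processing = 16, completes at 39
Sum of completion times = 75
Average completion time = 75/4 = 18.75

18.75


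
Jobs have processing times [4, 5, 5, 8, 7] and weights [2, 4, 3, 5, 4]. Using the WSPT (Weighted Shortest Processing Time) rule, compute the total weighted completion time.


Compute p/w ratios and sort ascending (WSPT): [(5, 4), (8, 5), (5, 3), (7, 4), (4, 2)]
Compute weighted completion times:
  Job (p=5,w=4): C=5, w*C=4*5=20
  Job (p=8,w=5): C=13, w*C=5*13=65
  Job (p=5,w=3): C=18, w*C=3*18=54
  Job (p=7,w=4): C=25, w*C=4*25=100
  Job (p=4,w=2): C=29, w*C=2*29=58
Total weighted completion time = 297

297


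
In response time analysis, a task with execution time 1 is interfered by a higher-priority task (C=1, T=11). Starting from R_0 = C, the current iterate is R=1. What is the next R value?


R_next = C + ceil(R_prev / T_hp) * C_hp
ceil(1 / 11) = ceil(0.0909) = 1
Interference = 1 * 1 = 1
R_next = 1 + 1 = 2

2


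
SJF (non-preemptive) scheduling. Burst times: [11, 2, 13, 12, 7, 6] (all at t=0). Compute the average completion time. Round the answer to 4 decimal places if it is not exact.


SJF order (ascending): [2, 6, 7, 11, 12, 13]
Completion times:
  Job 1: burst=2, C=2
  Job 2: burst=6, C=8
  Job 3: burst=7, C=15
  Job 4: burst=11, C=26
  Job 5: burst=12, C=38
  Job 6: burst=13, C=51
Average completion = 140/6 = 23.3333

23.3333


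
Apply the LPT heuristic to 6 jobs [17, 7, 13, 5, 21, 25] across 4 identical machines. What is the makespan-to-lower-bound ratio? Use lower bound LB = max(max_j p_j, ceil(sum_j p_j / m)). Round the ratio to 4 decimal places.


LPT order: [25, 21, 17, 13, 7, 5]
Machine loads after assignment: [25, 21, 22, 20]
LPT makespan = 25
Lower bound = max(max_job, ceil(total/4)) = max(25, 22) = 25
Ratio = 25 / 25 = 1.0

1.0


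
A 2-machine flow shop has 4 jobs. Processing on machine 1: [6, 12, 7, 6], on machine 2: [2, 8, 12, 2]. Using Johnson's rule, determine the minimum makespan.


Apply Johnson's rule:
  Group 1 (a <= b): [(3, 7, 12)]
  Group 2 (a > b): [(2, 12, 8), (1, 6, 2), (4, 6, 2)]
Optimal job order: [3, 2, 1, 4]
Schedule:
  Job 3: M1 done at 7, M2 done at 19
  Job 2: M1 done at 19, M2 done at 27
  Job 1: M1 done at 25, M2 done at 29
  Job 4: M1 done at 31, M2 done at 33
Makespan = 33

33


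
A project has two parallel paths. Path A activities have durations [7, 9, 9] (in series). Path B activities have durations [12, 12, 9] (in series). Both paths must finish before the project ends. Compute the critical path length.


Path A total = 7 + 9 + 9 = 25
Path B total = 12 + 12 + 9 = 33
Critical path = longest path = max(25, 33) = 33

33


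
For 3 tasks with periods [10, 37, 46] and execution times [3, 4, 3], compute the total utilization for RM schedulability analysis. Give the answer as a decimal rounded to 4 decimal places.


Compute individual utilizations (exact fractions):
  Task 1: C/T = 3/10 (approx. 0.3)
  Task 2: C/T = 4/37 (approx. 0.1081)
  Task 3: C/T = 3/46 (approx. 0.0652)
Total utilization U = 3/10 + 4/37 + 3/46 = 2014/4255
Rounded to 4 decimal places: U = 0.4733
RM (Liu & Layland) bound for 3 tasks = 0.779763; compare with U = 2014/4255 (approx. 0.473325)
U <= bound, so schedulable by RM sufficient condition.

0.4733


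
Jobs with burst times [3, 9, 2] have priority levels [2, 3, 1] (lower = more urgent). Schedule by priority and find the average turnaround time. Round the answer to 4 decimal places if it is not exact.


Sort by priority (ascending = highest first):
Order: [(1, 2), (2, 3), (3, 9)]
Completion times:
  Priority 1, burst=2, C=2
  Priority 2, burst=3, C=5
  Priority 3, burst=9, C=14
Average turnaround = 21/3 = 7.0

7.0


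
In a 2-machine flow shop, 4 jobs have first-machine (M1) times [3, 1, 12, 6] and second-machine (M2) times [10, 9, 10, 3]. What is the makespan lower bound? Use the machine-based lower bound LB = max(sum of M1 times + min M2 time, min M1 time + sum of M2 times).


LB1 = sum(M1 times) + min(M2 times) = 22 + 3 = 25
LB2 = min(M1 times) + sum(M2 times) = 1 + 32 = 33
Lower bound = max(LB1, LB2) = max(25, 33) = 33

33


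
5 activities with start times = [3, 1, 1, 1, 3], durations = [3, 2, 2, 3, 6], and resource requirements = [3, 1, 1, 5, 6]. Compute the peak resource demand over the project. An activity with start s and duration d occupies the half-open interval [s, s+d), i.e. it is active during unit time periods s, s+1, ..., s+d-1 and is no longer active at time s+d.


Each activity i is active on [start_i, start_i + duration_i).
Compute total resource usage per time slot:
  t=0: active resources = [], total = 0
  t=1: active resources = [1, 1, 5], total = 7
  t=2: active resources = [1, 1, 5], total = 7
  t=3: active resources = [3, 5, 6], total = 14
  t=4: active resources = [3, 6], total = 9
  t=5: active resources = [3, 6], total = 9
  t=6: active resources = [6], total = 6
  t=7: active resources = [6], total = 6
  t=8: active resources = [6], total = 6
Peak resource demand = 14

14


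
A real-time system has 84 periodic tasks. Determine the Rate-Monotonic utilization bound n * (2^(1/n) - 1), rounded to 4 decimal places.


Compute 2^(1/84) = 1.0082858917
Subtract 1: 1.0082858917 - 1 = 0.0082858917
Multiply by n: 84 * 0.0082858917 = 0.6960149028
Round to 4 dp: 0.6960

0.6960


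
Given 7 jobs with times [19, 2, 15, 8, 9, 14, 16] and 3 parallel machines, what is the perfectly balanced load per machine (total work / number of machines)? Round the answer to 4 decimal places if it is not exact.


Total processing time = 19 + 2 + 15 + 8 + 9 + 14 + 16 = 83
Number of machines = 3
Ideal balanced load = 83 / 3 = 27.6667

27.6667


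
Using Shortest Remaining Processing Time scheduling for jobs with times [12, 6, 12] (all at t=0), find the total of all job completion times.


Since all jobs arrive at t=0, SRPT equals SPT ordering.
SPT order: [6, 12, 12]
Completion times:
  Job 1: p=6, C=6
  Job 2: p=12, C=18
  Job 3: p=12, C=30
Total completion time = 6 + 18 + 30 = 54

54


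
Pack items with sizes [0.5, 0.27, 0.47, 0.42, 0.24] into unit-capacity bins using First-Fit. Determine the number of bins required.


Place items sequentially using First-Fit:
  Item 0.5 -> new Bin 1
  Item 0.27 -> Bin 1 (now 0.77)
  Item 0.47 -> new Bin 2
  Item 0.42 -> Bin 2 (now 0.89)
  Item 0.24 -> new Bin 3
Total bins used = 3

3


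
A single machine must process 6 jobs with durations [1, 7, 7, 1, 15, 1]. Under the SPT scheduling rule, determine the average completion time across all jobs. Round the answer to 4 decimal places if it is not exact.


Sort jobs by processing time (SPT order): [1, 1, 1, 7, 7, 15]
Compute completion times sequentially:
  Job 1: processing = 1, completes at 1
  Job 2: processing = 1, completes at 2
  Job 3: processing = 1, completes at 3
  Job 4: processing = 7, completes at 10
  Job 5: processing = 7, completes at 17
  Job 6: processing = 15, completes at 32
Sum of completion times = 65
Average completion time = 65/6 = 10.8333

10.8333


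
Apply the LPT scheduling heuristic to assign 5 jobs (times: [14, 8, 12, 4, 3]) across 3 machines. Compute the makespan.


Sort jobs in decreasing order (LPT): [14, 12, 8, 4, 3]
Assign each job to the least loaded machine:
  Machine 1: jobs [14], load = 14
  Machine 2: jobs [12, 3], load = 15
  Machine 3: jobs [8, 4], load = 12
Makespan = max load = 15

15


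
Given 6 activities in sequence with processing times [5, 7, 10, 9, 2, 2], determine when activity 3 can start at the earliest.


Activity 3 starts after activities 1 through 2 complete.
Predecessor durations: [5, 7]
ES = 5 + 7 = 12

12


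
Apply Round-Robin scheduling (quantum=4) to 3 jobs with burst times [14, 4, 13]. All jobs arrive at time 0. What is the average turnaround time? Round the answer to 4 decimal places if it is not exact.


Time quantum = 4
Execution trace:
  J1 runs 4 units, time = 4
  J2 runs 4 units, time = 8
  J3 runs 4 units, time = 12
  J1 runs 4 units, time = 16
  J3 runs 4 units, time = 20
  J1 runs 4 units, time = 24
  J3 runs 4 units, time = 28
  J1 runs 2 units, time = 30
  J3 runs 1 units, time = 31
Finish times: [30, 8, 31]
Average turnaround = 69/3 = 23.0

23.0


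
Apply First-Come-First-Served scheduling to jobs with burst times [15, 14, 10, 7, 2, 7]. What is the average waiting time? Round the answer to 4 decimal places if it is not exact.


FCFS order (as given): [15, 14, 10, 7, 2, 7]
Waiting times:
  Job 1: wait = 0
  Job 2: wait = 15
  Job 3: wait = 29
  Job 4: wait = 39
  Job 5: wait = 46
  Job 6: wait = 48
Sum of waiting times = 177
Average waiting time = 177/6 = 29.5

29.5


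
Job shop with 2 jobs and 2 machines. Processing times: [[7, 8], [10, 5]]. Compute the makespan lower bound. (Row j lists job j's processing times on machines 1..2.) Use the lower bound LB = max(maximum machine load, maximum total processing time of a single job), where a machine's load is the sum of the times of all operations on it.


Machine loads:
  Machine 1: 7 + 10 = 17
  Machine 2: 8 + 5 = 13
Max machine load = 17
Job totals:
  Job 1: 15
  Job 2: 15
Max job total = 15
Lower bound = max(17, 15) = 17

17


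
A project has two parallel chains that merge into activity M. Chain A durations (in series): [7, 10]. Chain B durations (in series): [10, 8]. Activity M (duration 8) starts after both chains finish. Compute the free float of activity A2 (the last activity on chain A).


ES(A2) = sum of predecessors on chain A = 7
EF(A2) = ES + duration = 7 + 10 = 17
Successor of A2 is M. ES(M) = max(sum(A), sum(B)) = max(17, 18) = 18
Free float = ES(successor) - EF(current) = 18 - 17 = 1

1


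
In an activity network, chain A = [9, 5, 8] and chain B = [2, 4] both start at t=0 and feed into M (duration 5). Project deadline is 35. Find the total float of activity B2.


Forward pass: ES(B2) = sum of predecessors on chain B = 2
EF = ES + duration = 2 + 4 = 6
Backward pass: LF(M) = deadline = 35; LS(M) = 35 - 5 = 30
LF(B2) = LS(M) - sum(successors on chain B) = 30 - 0 = 30
LS = LF - duration = 30 - 4 = 26
Total float = LS - ES = 26 - 2 = 24

24


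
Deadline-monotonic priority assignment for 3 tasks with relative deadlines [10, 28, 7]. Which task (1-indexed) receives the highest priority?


Sort tasks by relative deadline (ascending):
  Task 3: deadline = 7
  Task 1: deadline = 10
  Task 2: deadline = 28
Priority order (highest first): [3, 1, 2]
Highest priority task = 3

3


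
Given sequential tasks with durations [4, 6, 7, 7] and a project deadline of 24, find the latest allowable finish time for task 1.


LF(activity 1) = deadline - sum of successor durations
Successors: activities 2 through 4 with durations [6, 7, 7]
Sum of successor durations = 20
LF = 24 - 20 = 4

4


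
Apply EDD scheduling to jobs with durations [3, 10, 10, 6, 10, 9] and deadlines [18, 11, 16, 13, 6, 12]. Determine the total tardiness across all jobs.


Sort by due date (EDD order): [(10, 6), (10, 11), (9, 12), (6, 13), (10, 16), (3, 18)]
Compute completion times and tardiness:
  Job 1: p=10, d=6, C=10, tardiness=max(0,10-6)=4
  Job 2: p=10, d=11, C=20, tardiness=max(0,20-11)=9
  Job 3: p=9, d=12, C=29, tardiness=max(0,29-12)=17
  Job 4: p=6, d=13, C=35, tardiness=max(0,35-13)=22
  Job 5: p=10, d=16, C=45, tardiness=max(0,45-16)=29
  Job 6: p=3, d=18, C=48, tardiness=max(0,48-18)=30
Total tardiness = 111

111


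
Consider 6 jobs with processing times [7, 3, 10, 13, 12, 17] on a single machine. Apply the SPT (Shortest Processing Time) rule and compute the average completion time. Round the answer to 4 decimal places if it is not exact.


Sort jobs by processing time (SPT order): [3, 7, 10, 12, 13, 17]
Compute completion times sequentially:
  Job 1: processing = 3, completes at 3
  Job 2: processing = 7, completes at 10
  Job 3: processing = 10, completes at 20
  Job 4: processing = 12, completes at 32
  Job 5: processing = 13, completes at 45
  Job 6: processing = 17, completes at 62
Sum of completion times = 172
Average completion time = 172/6 = 28.6667

28.6667


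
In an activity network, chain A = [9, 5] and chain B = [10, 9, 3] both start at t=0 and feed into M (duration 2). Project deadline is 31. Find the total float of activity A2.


Forward pass: ES(A2) = sum of predecessors on chain A = 9
EF = ES + duration = 9 + 5 = 14
Backward pass: LF(M) = deadline = 31; LS(M) = 31 - 2 = 29
LF(A2) = LS(M) - sum(successors on chain A) = 29 - 0 = 29
LS = LF - duration = 29 - 5 = 24
Total float = LS - ES = 24 - 9 = 15

15


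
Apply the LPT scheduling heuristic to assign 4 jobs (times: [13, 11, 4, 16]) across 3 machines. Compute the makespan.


Sort jobs in decreasing order (LPT): [16, 13, 11, 4]
Assign each job to the least loaded machine:
  Machine 1: jobs [16], load = 16
  Machine 2: jobs [13], load = 13
  Machine 3: jobs [11, 4], load = 15
Makespan = max load = 16

16


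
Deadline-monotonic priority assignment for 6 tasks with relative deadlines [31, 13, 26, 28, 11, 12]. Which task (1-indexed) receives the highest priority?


Sort tasks by relative deadline (ascending):
  Task 5: deadline = 11
  Task 6: deadline = 12
  Task 2: deadline = 13
  Task 3: deadline = 26
  Task 4: deadline = 28
  Task 1: deadline = 31
Priority order (highest first): [5, 6, 2, 3, 4, 1]
Highest priority task = 5

5


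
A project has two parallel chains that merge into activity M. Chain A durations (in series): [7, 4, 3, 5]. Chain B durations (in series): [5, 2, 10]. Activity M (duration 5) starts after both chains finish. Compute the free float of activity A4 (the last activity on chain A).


ES(A4) = sum of predecessors on chain A = 14
EF(A4) = ES + duration = 14 + 5 = 19
Successor of A4 is M. ES(M) = max(sum(A), sum(B)) = max(19, 17) = 19
Free float = ES(successor) - EF(current) = 19 - 19 = 0

0


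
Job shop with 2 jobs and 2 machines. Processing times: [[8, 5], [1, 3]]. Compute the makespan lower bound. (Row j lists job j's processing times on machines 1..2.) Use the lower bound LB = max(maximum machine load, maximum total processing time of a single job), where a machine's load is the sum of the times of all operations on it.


Machine loads:
  Machine 1: 8 + 1 = 9
  Machine 2: 5 + 3 = 8
Max machine load = 9
Job totals:
  Job 1: 13
  Job 2: 4
Max job total = 13
Lower bound = max(9, 13) = 13

13


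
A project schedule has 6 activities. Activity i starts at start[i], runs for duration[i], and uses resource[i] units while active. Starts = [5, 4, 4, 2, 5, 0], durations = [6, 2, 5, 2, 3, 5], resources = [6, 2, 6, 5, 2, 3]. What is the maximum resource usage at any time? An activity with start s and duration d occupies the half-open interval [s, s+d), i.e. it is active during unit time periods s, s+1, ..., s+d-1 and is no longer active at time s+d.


Each activity i is active on [start_i, start_i + duration_i).
Compute total resource usage per time slot:
  t=0: active resources = [3], total = 3
  t=1: active resources = [3], total = 3
  t=2: active resources = [5, 3], total = 8
  t=3: active resources = [5, 3], total = 8
  t=4: active resources = [2, 6, 3], total = 11
  t=5: active resources = [6, 2, 6, 2], total = 16
  t=6: active resources = [6, 6, 2], total = 14
  t=7: active resources = [6, 6, 2], total = 14
  t=8: active resources = [6, 6], total = 12
  t=9: active resources = [6], total = 6
  t=10: active resources = [6], total = 6
Peak resource demand = 16

16


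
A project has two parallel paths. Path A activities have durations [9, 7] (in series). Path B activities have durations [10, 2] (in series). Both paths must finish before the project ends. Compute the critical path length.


Path A total = 9 + 7 = 16
Path B total = 10 + 2 = 12
Critical path = longest path = max(16, 12) = 16

16


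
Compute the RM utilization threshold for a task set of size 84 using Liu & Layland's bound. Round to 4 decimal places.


Compute 2^(1/84) = 1.0082858917
Subtract 1: 1.0082858917 - 1 = 0.0082858917
Multiply by n: 84 * 0.0082858917 = 0.6960149028
Round to 4 dp: 0.6960

0.6960


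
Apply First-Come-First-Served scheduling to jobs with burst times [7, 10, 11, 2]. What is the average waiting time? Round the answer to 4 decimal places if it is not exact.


FCFS order (as given): [7, 10, 11, 2]
Waiting times:
  Job 1: wait = 0
  Job 2: wait = 7
  Job 3: wait = 17
  Job 4: wait = 28
Sum of waiting times = 52
Average waiting time = 52/4 = 13.0

13.0


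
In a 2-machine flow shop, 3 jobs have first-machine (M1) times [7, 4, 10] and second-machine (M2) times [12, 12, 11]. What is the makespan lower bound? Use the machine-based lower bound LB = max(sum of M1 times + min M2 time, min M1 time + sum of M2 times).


LB1 = sum(M1 times) + min(M2 times) = 21 + 11 = 32
LB2 = min(M1 times) + sum(M2 times) = 4 + 35 = 39
Lower bound = max(LB1, LB2) = max(32, 39) = 39

39


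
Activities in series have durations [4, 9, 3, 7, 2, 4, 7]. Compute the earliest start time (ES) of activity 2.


Activity 2 starts after activities 1 through 1 complete.
Predecessor durations: [4]
ES = 4 = 4

4


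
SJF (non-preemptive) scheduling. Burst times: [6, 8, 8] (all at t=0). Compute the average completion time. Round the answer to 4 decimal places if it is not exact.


SJF order (ascending): [6, 8, 8]
Completion times:
  Job 1: burst=6, C=6
  Job 2: burst=8, C=14
  Job 3: burst=8, C=22
Average completion = 42/3 = 14.0

14.0


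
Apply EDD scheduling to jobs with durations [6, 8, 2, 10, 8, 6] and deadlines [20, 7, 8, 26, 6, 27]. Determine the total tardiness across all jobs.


Sort by due date (EDD order): [(8, 6), (8, 7), (2, 8), (6, 20), (10, 26), (6, 27)]
Compute completion times and tardiness:
  Job 1: p=8, d=6, C=8, tardiness=max(0,8-6)=2
  Job 2: p=8, d=7, C=16, tardiness=max(0,16-7)=9
  Job 3: p=2, d=8, C=18, tardiness=max(0,18-8)=10
  Job 4: p=6, d=20, C=24, tardiness=max(0,24-20)=4
  Job 5: p=10, d=26, C=34, tardiness=max(0,34-26)=8
  Job 6: p=6, d=27, C=40, tardiness=max(0,40-27)=13
Total tardiness = 46

46


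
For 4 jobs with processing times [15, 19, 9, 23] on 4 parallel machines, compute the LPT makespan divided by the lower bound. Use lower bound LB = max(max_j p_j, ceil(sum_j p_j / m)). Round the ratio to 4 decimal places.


LPT order: [23, 19, 15, 9]
Machine loads after assignment: [23, 19, 15, 9]
LPT makespan = 23
Lower bound = max(max_job, ceil(total/4)) = max(23, 17) = 23
Ratio = 23 / 23 = 1.0

1.0


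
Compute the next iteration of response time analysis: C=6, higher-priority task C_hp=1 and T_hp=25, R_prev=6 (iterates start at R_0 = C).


R_next = C + ceil(R_prev / T_hp) * C_hp
ceil(6 / 25) = ceil(0.24) = 1
Interference = 1 * 1 = 1
R_next = 6 + 1 = 7

7


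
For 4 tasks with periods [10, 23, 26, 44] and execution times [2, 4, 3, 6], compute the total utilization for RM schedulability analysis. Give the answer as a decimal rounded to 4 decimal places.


Compute individual utilizations (exact fractions):
  Task 1: C/T = 2/10 = 1/5 (approx. 0.2)
  Task 2: C/T = 4/23 (approx. 0.1739)
  Task 3: C/T = 3/26 (approx. 0.1154)
  Task 4: C/T = 6/44 = 3/22 (approx. 0.1364)
Total utilization U = 1/5 + 4/23 + 3/26 + 3/22 = 10289/16445
Rounded to 4 decimal places: U = 0.6257
RM (Liu & Layland) bound for 4 tasks = 0.756828; compare with U = 10289/16445 (approx. 0.625661)
U <= bound, so schedulable by RM sufficient condition.

0.6257


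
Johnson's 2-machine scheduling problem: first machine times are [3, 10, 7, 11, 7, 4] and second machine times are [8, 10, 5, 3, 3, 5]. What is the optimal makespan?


Apply Johnson's rule:
  Group 1 (a <= b): [(1, 3, 8), (6, 4, 5), (2, 10, 10)]
  Group 2 (a > b): [(3, 7, 5), (4, 11, 3), (5, 7, 3)]
Optimal job order: [1, 6, 2, 3, 4, 5]
Schedule:
  Job 1: M1 done at 3, M2 done at 11
  Job 6: M1 done at 7, M2 done at 16
  Job 2: M1 done at 17, M2 done at 27
  Job 3: M1 done at 24, M2 done at 32
  Job 4: M1 done at 35, M2 done at 38
  Job 5: M1 done at 42, M2 done at 45
Makespan = 45

45


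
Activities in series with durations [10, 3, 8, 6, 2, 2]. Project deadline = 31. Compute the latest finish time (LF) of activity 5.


LF(activity 5) = deadline - sum of successor durations
Successors: activities 6 through 6 with durations [2]
Sum of successor durations = 2
LF = 31 - 2 = 29

29


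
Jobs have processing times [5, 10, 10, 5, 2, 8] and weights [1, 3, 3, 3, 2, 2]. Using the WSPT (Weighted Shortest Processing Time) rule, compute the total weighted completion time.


Compute p/w ratios and sort ascending (WSPT): [(2, 2), (5, 3), (10, 3), (10, 3), (8, 2), (5, 1)]
Compute weighted completion times:
  Job (p=2,w=2): C=2, w*C=2*2=4
  Job (p=5,w=3): C=7, w*C=3*7=21
  Job (p=10,w=3): C=17, w*C=3*17=51
  Job (p=10,w=3): C=27, w*C=3*27=81
  Job (p=8,w=2): C=35, w*C=2*35=70
  Job (p=5,w=1): C=40, w*C=1*40=40
Total weighted completion time = 267

267


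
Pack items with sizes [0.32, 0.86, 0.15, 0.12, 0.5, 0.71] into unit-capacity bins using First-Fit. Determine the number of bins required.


Place items sequentially using First-Fit:
  Item 0.32 -> new Bin 1
  Item 0.86 -> new Bin 2
  Item 0.15 -> Bin 1 (now 0.47)
  Item 0.12 -> Bin 1 (now 0.59)
  Item 0.5 -> new Bin 3
  Item 0.71 -> new Bin 4
Total bins used = 4

4


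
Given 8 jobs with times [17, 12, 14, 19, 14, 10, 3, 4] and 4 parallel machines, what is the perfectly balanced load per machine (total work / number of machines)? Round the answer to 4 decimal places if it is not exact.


Total processing time = 17 + 12 + 14 + 19 + 14 + 10 + 3 + 4 = 93
Number of machines = 4
Ideal balanced load = 93 / 4 = 23.25

23.25


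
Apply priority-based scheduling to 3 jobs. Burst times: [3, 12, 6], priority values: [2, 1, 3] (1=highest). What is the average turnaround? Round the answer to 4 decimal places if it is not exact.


Sort by priority (ascending = highest first):
Order: [(1, 12), (2, 3), (3, 6)]
Completion times:
  Priority 1, burst=12, C=12
  Priority 2, burst=3, C=15
  Priority 3, burst=6, C=21
Average turnaround = 48/3 = 16.0

16.0


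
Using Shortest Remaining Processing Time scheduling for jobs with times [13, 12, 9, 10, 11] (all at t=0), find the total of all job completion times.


Since all jobs arrive at t=0, SRPT equals SPT ordering.
SPT order: [9, 10, 11, 12, 13]
Completion times:
  Job 1: p=9, C=9
  Job 2: p=10, C=19
  Job 3: p=11, C=30
  Job 4: p=12, C=42
  Job 5: p=13, C=55
Total completion time = 9 + 19 + 30 + 42 + 55 = 155

155


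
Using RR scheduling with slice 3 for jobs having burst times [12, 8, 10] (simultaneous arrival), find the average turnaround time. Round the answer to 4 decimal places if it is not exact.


Time quantum = 3
Execution trace:
  J1 runs 3 units, time = 3
  J2 runs 3 units, time = 6
  J3 runs 3 units, time = 9
  J1 runs 3 units, time = 12
  J2 runs 3 units, time = 15
  J3 runs 3 units, time = 18
  J1 runs 3 units, time = 21
  J2 runs 2 units, time = 23
  J3 runs 3 units, time = 26
  J1 runs 3 units, time = 29
  J3 runs 1 units, time = 30
Finish times: [29, 23, 30]
Average turnaround = 82/3 = 27.3333

27.3333


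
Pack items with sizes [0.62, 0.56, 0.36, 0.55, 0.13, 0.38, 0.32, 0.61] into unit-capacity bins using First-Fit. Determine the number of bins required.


Place items sequentially using First-Fit:
  Item 0.62 -> new Bin 1
  Item 0.56 -> new Bin 2
  Item 0.36 -> Bin 1 (now 0.98)
  Item 0.55 -> new Bin 3
  Item 0.13 -> Bin 2 (now 0.69)
  Item 0.38 -> Bin 3 (now 0.93)
  Item 0.32 -> new Bin 4
  Item 0.61 -> Bin 4 (now 0.93)
Total bins used = 4

4


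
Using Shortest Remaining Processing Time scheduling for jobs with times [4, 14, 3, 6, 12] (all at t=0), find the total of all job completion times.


Since all jobs arrive at t=0, SRPT equals SPT ordering.
SPT order: [3, 4, 6, 12, 14]
Completion times:
  Job 1: p=3, C=3
  Job 2: p=4, C=7
  Job 3: p=6, C=13
  Job 4: p=12, C=25
  Job 5: p=14, C=39
Total completion time = 3 + 7 + 13 + 25 + 39 = 87

87


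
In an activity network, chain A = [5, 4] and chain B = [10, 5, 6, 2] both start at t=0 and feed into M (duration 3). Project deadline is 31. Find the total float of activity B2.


Forward pass: ES(B2) = sum of predecessors on chain B = 10
EF = ES + duration = 10 + 5 = 15
Backward pass: LF(M) = deadline = 31; LS(M) = 31 - 3 = 28
LF(B2) = LS(M) - sum(successors on chain B) = 28 - 8 = 20
LS = LF - duration = 20 - 5 = 15
Total float = LS - ES = 15 - 10 = 5

5


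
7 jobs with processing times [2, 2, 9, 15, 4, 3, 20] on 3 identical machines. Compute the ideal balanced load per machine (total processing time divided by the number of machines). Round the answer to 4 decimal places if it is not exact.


Total processing time = 2 + 2 + 9 + 15 + 4 + 3 + 20 = 55
Number of machines = 3
Ideal balanced load = 55 / 3 = 18.3333

18.3333


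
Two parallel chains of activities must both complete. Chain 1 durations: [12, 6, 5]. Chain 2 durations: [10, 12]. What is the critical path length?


Path A total = 12 + 6 + 5 = 23
Path B total = 10 + 12 = 22
Critical path = longest path = max(23, 22) = 23

23


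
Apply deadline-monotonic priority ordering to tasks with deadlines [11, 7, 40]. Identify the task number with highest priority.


Sort tasks by relative deadline (ascending):
  Task 2: deadline = 7
  Task 1: deadline = 11
  Task 3: deadline = 40
Priority order (highest first): [2, 1, 3]
Highest priority task = 2

2


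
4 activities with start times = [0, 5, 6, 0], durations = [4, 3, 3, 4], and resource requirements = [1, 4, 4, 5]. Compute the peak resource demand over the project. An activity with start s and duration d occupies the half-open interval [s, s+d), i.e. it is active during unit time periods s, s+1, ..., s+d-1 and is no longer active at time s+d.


Each activity i is active on [start_i, start_i + duration_i).
Compute total resource usage per time slot:
  t=0: active resources = [1, 5], total = 6
  t=1: active resources = [1, 5], total = 6
  t=2: active resources = [1, 5], total = 6
  t=3: active resources = [1, 5], total = 6
  t=4: active resources = [], total = 0
  t=5: active resources = [4], total = 4
  t=6: active resources = [4, 4], total = 8
  t=7: active resources = [4, 4], total = 8
  t=8: active resources = [4], total = 4
Peak resource demand = 8

8


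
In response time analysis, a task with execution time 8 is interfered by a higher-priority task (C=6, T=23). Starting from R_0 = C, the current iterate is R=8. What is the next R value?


R_next = C + ceil(R_prev / T_hp) * C_hp
ceil(8 / 23) = ceil(0.3478) = 1
Interference = 1 * 6 = 6
R_next = 8 + 6 = 14

14


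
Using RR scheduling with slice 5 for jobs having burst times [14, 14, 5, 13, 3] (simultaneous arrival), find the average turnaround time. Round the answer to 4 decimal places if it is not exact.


Time quantum = 5
Execution trace:
  J1 runs 5 units, time = 5
  J2 runs 5 units, time = 10
  J3 runs 5 units, time = 15
  J4 runs 5 units, time = 20
  J5 runs 3 units, time = 23
  J1 runs 5 units, time = 28
  J2 runs 5 units, time = 33
  J4 runs 5 units, time = 38
  J1 runs 4 units, time = 42
  J2 runs 4 units, time = 46
  J4 runs 3 units, time = 49
Finish times: [42, 46, 15, 49, 23]
Average turnaround = 175/5 = 35.0

35.0


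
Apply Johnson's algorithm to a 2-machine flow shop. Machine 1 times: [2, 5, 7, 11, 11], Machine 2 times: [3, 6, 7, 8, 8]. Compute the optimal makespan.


Apply Johnson's rule:
  Group 1 (a <= b): [(1, 2, 3), (2, 5, 6), (3, 7, 7)]
  Group 2 (a > b): [(4, 11, 8), (5, 11, 8)]
Optimal job order: [1, 2, 3, 4, 5]
Schedule:
  Job 1: M1 done at 2, M2 done at 5
  Job 2: M1 done at 7, M2 done at 13
  Job 3: M1 done at 14, M2 done at 21
  Job 4: M1 done at 25, M2 done at 33
  Job 5: M1 done at 36, M2 done at 44
Makespan = 44

44


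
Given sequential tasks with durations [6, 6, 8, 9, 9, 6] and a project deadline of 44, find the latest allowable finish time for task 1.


LF(activity 1) = deadline - sum of successor durations
Successors: activities 2 through 6 with durations [6, 8, 9, 9, 6]
Sum of successor durations = 38
LF = 44 - 38 = 6

6


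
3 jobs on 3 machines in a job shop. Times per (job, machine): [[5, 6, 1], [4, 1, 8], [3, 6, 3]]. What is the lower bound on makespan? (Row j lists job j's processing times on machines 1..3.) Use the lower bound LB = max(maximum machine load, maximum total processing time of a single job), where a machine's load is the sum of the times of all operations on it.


Machine loads:
  Machine 1: 5 + 4 + 3 = 12
  Machine 2: 6 + 1 + 6 = 13
  Machine 3: 1 + 8 + 3 = 12
Max machine load = 13
Job totals:
  Job 1: 12
  Job 2: 13
  Job 3: 12
Max job total = 13
Lower bound = max(13, 13) = 13

13


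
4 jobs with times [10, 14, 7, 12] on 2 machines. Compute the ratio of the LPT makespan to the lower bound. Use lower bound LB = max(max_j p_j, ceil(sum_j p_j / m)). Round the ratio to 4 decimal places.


LPT order: [14, 12, 10, 7]
Machine loads after assignment: [21, 22]
LPT makespan = 22
Lower bound = max(max_job, ceil(total/2)) = max(14, 22) = 22
Ratio = 22 / 22 = 1.0

1.0


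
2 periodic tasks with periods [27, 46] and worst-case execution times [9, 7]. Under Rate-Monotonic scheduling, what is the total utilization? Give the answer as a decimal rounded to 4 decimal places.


Compute individual utilizations (exact fractions):
  Task 1: C/T = 9/27 = 1/3 (approx. 0.3333)
  Task 2: C/T = 7/46 (approx. 0.1522)
Total utilization U = 1/3 + 7/46 = 67/138
Rounded to 4 decimal places: U = 0.4855
RM (Liu & Layland) bound for 2 tasks = 0.828427; compare with U = 67/138 (approx. 0.485507)
U <= bound, so schedulable by RM sufficient condition.

0.4855


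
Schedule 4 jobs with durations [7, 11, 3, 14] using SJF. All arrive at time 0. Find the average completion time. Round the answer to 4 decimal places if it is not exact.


SJF order (ascending): [3, 7, 11, 14]
Completion times:
  Job 1: burst=3, C=3
  Job 2: burst=7, C=10
  Job 3: burst=11, C=21
  Job 4: burst=14, C=35
Average completion = 69/4 = 17.25

17.25


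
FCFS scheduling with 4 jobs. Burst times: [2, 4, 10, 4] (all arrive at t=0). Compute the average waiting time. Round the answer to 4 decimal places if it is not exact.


FCFS order (as given): [2, 4, 10, 4]
Waiting times:
  Job 1: wait = 0
  Job 2: wait = 2
  Job 3: wait = 6
  Job 4: wait = 16
Sum of waiting times = 24
Average waiting time = 24/4 = 6.0

6.0


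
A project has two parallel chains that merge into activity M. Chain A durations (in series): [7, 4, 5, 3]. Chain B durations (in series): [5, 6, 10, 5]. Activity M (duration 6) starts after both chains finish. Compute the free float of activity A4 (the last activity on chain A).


ES(A4) = sum of predecessors on chain A = 16
EF(A4) = ES + duration = 16 + 3 = 19
Successor of A4 is M. ES(M) = max(sum(A), sum(B)) = max(19, 26) = 26
Free float = ES(successor) - EF(current) = 26 - 19 = 7

7


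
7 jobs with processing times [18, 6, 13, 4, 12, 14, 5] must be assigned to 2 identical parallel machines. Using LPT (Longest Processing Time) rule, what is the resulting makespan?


Sort jobs in decreasing order (LPT): [18, 14, 13, 12, 6, 5, 4]
Assign each job to the least loaded machine:
  Machine 1: jobs [18, 12, 5], load = 35
  Machine 2: jobs [14, 13, 6, 4], load = 37
Makespan = max load = 37

37


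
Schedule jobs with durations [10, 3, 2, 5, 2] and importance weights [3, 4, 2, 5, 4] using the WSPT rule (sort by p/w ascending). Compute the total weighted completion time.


Compute p/w ratios and sort ascending (WSPT): [(2, 4), (3, 4), (2, 2), (5, 5), (10, 3)]
Compute weighted completion times:
  Job (p=2,w=4): C=2, w*C=4*2=8
  Job (p=3,w=4): C=5, w*C=4*5=20
  Job (p=2,w=2): C=7, w*C=2*7=14
  Job (p=5,w=5): C=12, w*C=5*12=60
  Job (p=10,w=3): C=22, w*C=3*22=66
Total weighted completion time = 168

168


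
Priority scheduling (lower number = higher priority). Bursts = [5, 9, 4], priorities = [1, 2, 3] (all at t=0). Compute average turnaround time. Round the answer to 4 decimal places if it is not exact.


Sort by priority (ascending = highest first):
Order: [(1, 5), (2, 9), (3, 4)]
Completion times:
  Priority 1, burst=5, C=5
  Priority 2, burst=9, C=14
  Priority 3, burst=4, C=18
Average turnaround = 37/3 = 12.3333

12.3333


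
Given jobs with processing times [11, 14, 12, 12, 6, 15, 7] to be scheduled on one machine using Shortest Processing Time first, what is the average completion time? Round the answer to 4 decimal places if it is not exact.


Sort jobs by processing time (SPT order): [6, 7, 11, 12, 12, 14, 15]
Compute completion times sequentially:
  Job 1: processing = 6, completes at 6
  Job 2: processing = 7, completes at 13
  Job 3: processing = 11, completes at 24
  Job 4: processing = 12, completes at 36
  Job 5: processing = 12, completes at 48
  Job 6: processing = 14, completes at 62
  Job 7: processing = 15, completes at 77
Sum of completion times = 266
Average completion time = 266/7 = 38.0

38.0


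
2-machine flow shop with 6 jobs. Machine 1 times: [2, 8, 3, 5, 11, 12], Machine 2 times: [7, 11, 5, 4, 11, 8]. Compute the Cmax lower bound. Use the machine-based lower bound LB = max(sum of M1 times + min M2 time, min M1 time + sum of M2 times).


LB1 = sum(M1 times) + min(M2 times) = 41 + 4 = 45
LB2 = min(M1 times) + sum(M2 times) = 2 + 46 = 48
Lower bound = max(LB1, LB2) = max(45, 48) = 48

48


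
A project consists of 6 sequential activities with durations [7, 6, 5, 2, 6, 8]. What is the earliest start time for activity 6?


Activity 6 starts after activities 1 through 5 complete.
Predecessor durations: [7, 6, 5, 2, 6]
ES = 7 + 6 + 5 + 2 + 6 = 26

26


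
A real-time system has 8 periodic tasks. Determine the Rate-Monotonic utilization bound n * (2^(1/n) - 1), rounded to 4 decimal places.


Compute 2^(1/8) = 1.0905077327
Subtract 1: 1.0905077327 - 1 = 0.0905077327
Multiply by n: 8 * 0.0905077327 = 0.7240618616
Round to 4 dp: 0.7241

0.7241


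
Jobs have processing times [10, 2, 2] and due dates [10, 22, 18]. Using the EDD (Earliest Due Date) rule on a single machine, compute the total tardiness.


Sort by due date (EDD order): [(10, 10), (2, 18), (2, 22)]
Compute completion times and tardiness:
  Job 1: p=10, d=10, C=10, tardiness=max(0,10-10)=0
  Job 2: p=2, d=18, C=12, tardiness=max(0,12-18)=0
  Job 3: p=2, d=22, C=14, tardiness=max(0,14-22)=0
Total tardiness = 0

0


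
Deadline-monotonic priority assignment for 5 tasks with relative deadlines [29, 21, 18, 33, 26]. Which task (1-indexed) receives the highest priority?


Sort tasks by relative deadline (ascending):
  Task 3: deadline = 18
  Task 2: deadline = 21
  Task 5: deadline = 26
  Task 1: deadline = 29
  Task 4: deadline = 33
Priority order (highest first): [3, 2, 5, 1, 4]
Highest priority task = 3

3


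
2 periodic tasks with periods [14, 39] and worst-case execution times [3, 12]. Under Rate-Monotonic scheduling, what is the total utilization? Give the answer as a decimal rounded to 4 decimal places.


Compute individual utilizations (exact fractions):
  Task 1: C/T = 3/14 (approx. 0.2143)
  Task 2: C/T = 12/39 = 4/13 (approx. 0.3077)
Total utilization U = 3/14 + 4/13 = 95/182
Rounded to 4 decimal places: U = 0.5220
RM (Liu & Layland) bound for 2 tasks = 0.828427; compare with U = 95/182 (approx. 0.521978)
U <= bound, so schedulable by RM sufficient condition.

0.5220


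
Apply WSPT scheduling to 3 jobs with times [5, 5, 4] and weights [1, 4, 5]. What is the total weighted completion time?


Compute p/w ratios and sort ascending (WSPT): [(4, 5), (5, 4), (5, 1)]
Compute weighted completion times:
  Job (p=4,w=5): C=4, w*C=5*4=20
  Job (p=5,w=4): C=9, w*C=4*9=36
  Job (p=5,w=1): C=14, w*C=1*14=14
Total weighted completion time = 70

70


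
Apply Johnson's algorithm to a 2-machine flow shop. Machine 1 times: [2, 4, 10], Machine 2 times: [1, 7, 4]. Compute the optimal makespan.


Apply Johnson's rule:
  Group 1 (a <= b): [(2, 4, 7)]
  Group 2 (a > b): [(3, 10, 4), (1, 2, 1)]
Optimal job order: [2, 3, 1]
Schedule:
  Job 2: M1 done at 4, M2 done at 11
  Job 3: M1 done at 14, M2 done at 18
  Job 1: M1 done at 16, M2 done at 19
Makespan = 19

19


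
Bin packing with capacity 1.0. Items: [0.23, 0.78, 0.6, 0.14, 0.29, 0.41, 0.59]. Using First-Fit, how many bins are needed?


Place items sequentially using First-Fit:
  Item 0.23 -> new Bin 1
  Item 0.78 -> new Bin 2
  Item 0.6 -> Bin 1 (now 0.83)
  Item 0.14 -> Bin 1 (now 0.97)
  Item 0.29 -> new Bin 3
  Item 0.41 -> Bin 3 (now 0.7)
  Item 0.59 -> new Bin 4
Total bins used = 4

4


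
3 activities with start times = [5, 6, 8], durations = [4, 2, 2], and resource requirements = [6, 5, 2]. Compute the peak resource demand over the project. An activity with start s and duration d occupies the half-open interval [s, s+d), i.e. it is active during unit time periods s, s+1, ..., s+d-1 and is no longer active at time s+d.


Each activity i is active on [start_i, start_i + duration_i).
Compute total resource usage per time slot:
  t=0: active resources = [], total = 0
  t=1: active resources = [], total = 0
  t=2: active resources = [], total = 0
  t=3: active resources = [], total = 0
  t=4: active resources = [], total = 0
  t=5: active resources = [6], total = 6
  t=6: active resources = [6, 5], total = 11
  t=7: active resources = [6, 5], total = 11
  t=8: active resources = [6, 2], total = 8
  t=9: active resources = [2], total = 2
Peak resource demand = 11

11


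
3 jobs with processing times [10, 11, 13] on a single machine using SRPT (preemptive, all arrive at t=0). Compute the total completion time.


Since all jobs arrive at t=0, SRPT equals SPT ordering.
SPT order: [10, 11, 13]
Completion times:
  Job 1: p=10, C=10
  Job 2: p=11, C=21
  Job 3: p=13, C=34
Total completion time = 10 + 21 + 34 = 65

65


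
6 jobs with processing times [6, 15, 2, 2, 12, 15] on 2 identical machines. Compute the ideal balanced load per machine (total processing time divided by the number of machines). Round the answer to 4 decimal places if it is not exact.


Total processing time = 6 + 15 + 2 + 2 + 12 + 15 = 52
Number of machines = 2
Ideal balanced load = 52 / 2 = 26.0

26.0


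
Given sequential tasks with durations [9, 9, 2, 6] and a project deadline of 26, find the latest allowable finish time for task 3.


LF(activity 3) = deadline - sum of successor durations
Successors: activities 4 through 4 with durations [6]
Sum of successor durations = 6
LF = 26 - 6 = 20

20


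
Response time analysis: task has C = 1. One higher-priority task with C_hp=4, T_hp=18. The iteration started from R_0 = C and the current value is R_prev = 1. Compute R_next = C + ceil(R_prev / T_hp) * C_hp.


R_next = C + ceil(R_prev / T_hp) * C_hp
ceil(1 / 18) = ceil(0.0556) = 1
Interference = 1 * 4 = 4
R_next = 1 + 4 = 5

5


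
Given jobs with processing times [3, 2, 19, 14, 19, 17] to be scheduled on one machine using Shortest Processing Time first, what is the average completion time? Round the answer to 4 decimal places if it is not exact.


Sort jobs by processing time (SPT order): [2, 3, 14, 17, 19, 19]
Compute completion times sequentially:
  Job 1: processing = 2, completes at 2
  Job 2: processing = 3, completes at 5
  Job 3: processing = 14, completes at 19
  Job 4: processing = 17, completes at 36
  Job 5: processing = 19, completes at 55
  Job 6: processing = 19, completes at 74
Sum of completion times = 191
Average completion time = 191/6 = 31.8333

31.8333
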